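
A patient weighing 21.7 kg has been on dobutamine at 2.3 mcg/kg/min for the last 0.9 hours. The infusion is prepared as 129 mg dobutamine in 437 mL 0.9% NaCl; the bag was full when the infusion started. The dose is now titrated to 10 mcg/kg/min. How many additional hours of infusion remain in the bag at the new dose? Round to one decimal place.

9.7 hours

Initial rate:
Dose = 2.3 mcg/kg/min × 21.7 kg = 49.91 mcg/min
49.91 mcg/min × 60 min/hr = 2994.6 mcg/hr
Concentration = 129 mg ÷ 437 mL = 0.2951945 mg/mL = 295.1945 mcg/mL
Rate = 2994.6 mcg/hr ÷ 295.1945 mcg/mL = 10.1445 mL/hr
Volume infused so far = 10.1445 mL/hr × 0.9 hr = 9.130048 mL
Volume remaining = 437 − 9.130048 = 427.87 mL
New rate:
Dose = 10 mcg/kg/min × 21.7 kg = 217 mcg/min
217 mcg/min × 60 min/hr = 13020 mcg/hr
Rate = 13020 mcg/hr ÷ 295.1945 mcg/mL = 44.10651 mL/hr
Time remaining = 427.87 mL ÷ 44.10651 mL/hr = 9.700834 hr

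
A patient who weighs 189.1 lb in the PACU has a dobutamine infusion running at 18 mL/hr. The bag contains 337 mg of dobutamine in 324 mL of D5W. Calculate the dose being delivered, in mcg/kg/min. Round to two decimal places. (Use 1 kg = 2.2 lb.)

3.63 mcg/kg/min

Weight = 189.1 lb ÷ 2.2 lb/kg = 85.95455 kg
Concentration = 337 mg ÷ 324 mL = 1.040123 mg/mL = 1040.123 mcg/mL
Drug rate = 18 mL/hr × 1040.123 mcg/mL = 18722.22 mcg/hr
18722.22 mcg/hr ÷ 60 min/hr = 312.037 mcg/min
312.037 mcg/min ÷ 85.95455 kg = 3.630256 mcg/kg/min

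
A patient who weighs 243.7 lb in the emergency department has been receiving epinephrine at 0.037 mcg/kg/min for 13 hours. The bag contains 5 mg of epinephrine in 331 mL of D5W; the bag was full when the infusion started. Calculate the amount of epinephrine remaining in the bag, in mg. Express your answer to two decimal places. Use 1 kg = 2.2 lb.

1.80 mg

Weight = 243.7 lb ÷ 2.2 lb/kg = 110.7727 kg
Dose = 0.037 mcg/kg/min × 110.7727 kg = 4.098591 mcg/min
4.098591 mcg/min × 60 min/hr = 245.9155 mcg/hr
Concentration = 5 mg ÷ 331 mL = 0.01510574 mg/mL = 15.10574 mcg/mL
Rate = 245.9155 mcg/hr ÷ 15.10574 mcg/mL = 16.2796 mL/hr
Volume infused = 16.2796 mL/hr × 13 hr = 211.6348 mL
Volume remaining = 331 − 211.6348 = 119.3652 mL
Drug remaining = 119.3652 mL × 15.10574 mcg/mL = 1803.099 mcg = 1.803099 mg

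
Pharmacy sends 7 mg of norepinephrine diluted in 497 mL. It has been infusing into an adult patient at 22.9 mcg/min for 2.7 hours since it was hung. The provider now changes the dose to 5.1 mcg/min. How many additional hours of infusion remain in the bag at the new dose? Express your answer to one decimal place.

10.8 hours

Initial rate:
22.9 mcg/min × 60 min/hr = 1374 mcg/hr
Concentration = 7 mg ÷ 497 mL = 0.01408451 mg/mL = 14.08451 mcg/mL
Rate = 1374 mcg/hr ÷ 14.08451 mcg/mL = 97.554 mL/hr
Volume infused so far = 97.554 mL/hr × 2.7 hr = 263.3958 mL
Volume remaining = 497 − 263.3958 = 233.6042 mL
New rate:
5.1 mcg/min × 60 min/hr = 306 mcg/hr
Rate = 306 mcg/hr ÷ 14.08451 mcg/mL = 21.726 mL/hr
Time remaining = 233.6042 mL ÷ 21.726 mL/hr = 10.75229 hr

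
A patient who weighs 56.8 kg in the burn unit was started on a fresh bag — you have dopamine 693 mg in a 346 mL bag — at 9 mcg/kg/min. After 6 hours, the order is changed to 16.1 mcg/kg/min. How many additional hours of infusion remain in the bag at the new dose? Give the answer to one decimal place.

9.3 hours

Initial rate:
Dose = 9 mcg/kg/min × 56.8 kg = 511.2 mcg/min
511.2 mcg/min × 60 min/hr = 30672 mcg/hr
Concentration = 693 mg ÷ 346 mL = 2.00289 mg/mL = 2002.89 mcg/mL
Rate = 30672 mcg/hr ÷ 2002.89 mcg/mL = 15.31387 mL/hr
Volume infused so far = 15.31387 mL/hr × 6 hr = 91.88322 mL
Volume remaining = 346 − 91.88322 = 254.1168 mL
New rate:
Dose = 16.1 mcg/kg/min × 56.8 kg = 914.48 mcg/min
914.48 mcg/min × 60 min/hr = 54868.8 mcg/hr
Rate = 54868.8 mcg/hr ÷ 2002.89 mcg/mL = 27.39481 mL/hr
Time remaining = 254.1168 mL ÷ 27.39481 mL/hr = 9.276091 hr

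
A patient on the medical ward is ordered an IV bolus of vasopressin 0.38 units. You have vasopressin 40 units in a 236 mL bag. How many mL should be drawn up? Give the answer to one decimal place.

2.2 mL

Concentration = 40 units ÷ 236 mL = 0.1694915 units/mL
Volume = 0.38 units ÷ 0.1694915 units/mL = 2.242 mL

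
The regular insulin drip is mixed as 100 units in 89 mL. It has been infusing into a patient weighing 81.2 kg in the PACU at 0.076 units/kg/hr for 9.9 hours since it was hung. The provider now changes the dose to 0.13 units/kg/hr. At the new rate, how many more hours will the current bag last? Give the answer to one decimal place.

3.7 hours

Initial rate:
Dose = 0.076 units/kg/hr × 81.2 kg = 6.1712 units/hr
Concentration = 100 units ÷ 89 mL = 1.123596 units/mL
Rate = 6.1712 units/hr ÷ 1.123596 units/mL = 5.492368 mL/hr
Volume infused so far = 5.492368 mL/hr × 9.9 hr = 54.37444 mL
Volume remaining = 89 − 54.37444 = 34.62556 mL
New rate:
Dose = 0.13 units/kg/hr × 81.2 kg = 10.556 units/hr
Rate = 10.556 units/hr ÷ 1.123596 units/mL = 9.39484 mL/hr
Time remaining = 34.62556 mL ÷ 9.39484 mL/hr = 3.685593 hr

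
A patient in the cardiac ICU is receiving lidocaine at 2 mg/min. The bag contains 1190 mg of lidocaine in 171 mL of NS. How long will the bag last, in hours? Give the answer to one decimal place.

2 mg/min × 60 min/hr = 120 mg/hr
Concentration = 1190 mg ÷ 171 mL = 6.959064 mg/mL
Rate = 120 mg/hr ÷ 6.959064 mg/mL = 17.2437 mL/hr
Duration = 171 mL ÷ 17.2437 mL/hr = 9.916667 hr

9.9 hours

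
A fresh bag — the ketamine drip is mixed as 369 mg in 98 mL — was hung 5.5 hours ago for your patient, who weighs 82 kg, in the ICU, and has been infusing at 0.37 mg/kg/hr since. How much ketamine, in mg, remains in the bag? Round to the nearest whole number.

202 mg

Dose = 0.37 mg/kg/hr × 82 kg = 30.34 mg/hr
Concentration = 369 mg ÷ 98 mL = 3.765306 mg/mL
Rate = 30.34 mg/hr ÷ 3.765306 mg/mL = 8.057778 mL/hr
Volume infused = 8.057778 mL/hr × 5.5 hr = 44.31778 mL
Volume remaining = 98 − 44.31778 = 53.68222 mL
Drug remaining = 53.68222 mL × 3.765306 mg/mL = 202.13 mg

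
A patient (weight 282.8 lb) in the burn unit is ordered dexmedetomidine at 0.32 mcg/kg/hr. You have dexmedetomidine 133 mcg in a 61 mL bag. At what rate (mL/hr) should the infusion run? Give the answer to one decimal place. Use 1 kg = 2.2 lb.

Weight = 282.8 lb ÷ 2.2 lb/kg = 128.5455 kg
Dose = 0.32 mcg/kg/hr × 128.5455 kg = 41.13455 mcg/hr
Concentration = 133 mcg ÷ 61 mL = 2.180328 mcg/mL
Rate = 41.13455 mcg/hr ÷ 2.180328 mcg/mL = 18.86622 mL/hr

18.9 mL/hr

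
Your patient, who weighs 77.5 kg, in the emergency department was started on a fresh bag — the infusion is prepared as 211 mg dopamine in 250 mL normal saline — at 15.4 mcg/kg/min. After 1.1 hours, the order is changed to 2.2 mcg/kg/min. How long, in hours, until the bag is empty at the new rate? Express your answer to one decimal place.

12.9 hours

Initial rate:
Dose = 15.4 mcg/kg/min × 77.5 kg = 1193.5 mcg/min
1193.5 mcg/min × 60 min/hr = 71610 mcg/hr
Concentration = 211 mg ÷ 250 mL = 0.844 mg/mL = 844 mcg/mL
Rate = 71610 mcg/hr ÷ 844 mcg/mL = 84.84597 mL/hr
Volume infused so far = 84.84597 mL/hr × 1.1 hr = 93.33057 mL
Volume remaining = 250 − 93.33057 = 156.6694 mL
New rate:
Dose = 2.2 mcg/kg/min × 77.5 kg = 170.5 mcg/min
170.5 mcg/min × 60 min/hr = 10230 mcg/hr
Rate = 10230 mcg/hr ÷ 844 mcg/mL = 12.12085 mL/hr
Time remaining = 156.6694 mL ÷ 12.12085 mL/hr = 12.92561 hr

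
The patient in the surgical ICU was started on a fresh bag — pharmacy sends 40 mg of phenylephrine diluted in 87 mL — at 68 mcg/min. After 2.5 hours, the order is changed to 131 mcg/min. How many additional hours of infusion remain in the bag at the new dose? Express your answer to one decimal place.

3.8 hours

Initial rate:
68 mcg/min × 60 min/hr = 4080 mcg/hr
Concentration = 40 mg ÷ 87 mL = 0.4597701 mg/mL = 459.7701 mcg/mL
Rate = 4080 mcg/hr ÷ 459.7701 mcg/mL = 8.874 mL/hr
Volume infused so far = 8.874 mL/hr × 2.5 hr = 22.185 mL
Volume remaining = 87 − 22.185 = 64.815 mL
New rate:
131 mcg/min × 60 min/hr = 7860 mcg/hr
Rate = 7860 mcg/hr ÷ 459.7701 mcg/mL = 17.0955 mL/hr
Time remaining = 64.815 mL ÷ 17.0955 mL/hr = 3.791349 hr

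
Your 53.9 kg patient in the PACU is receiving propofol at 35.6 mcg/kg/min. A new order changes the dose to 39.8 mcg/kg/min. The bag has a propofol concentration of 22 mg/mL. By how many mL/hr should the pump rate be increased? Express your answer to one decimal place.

At the current dose:
Dose = 35.6 mcg/kg/min × 53.9 kg = 1918.84 mcg/min
1918.84 mcg/min × 60 min/hr = 115130.4 mcg/hr
Concentration = 22 mg/mL = 22000 mcg/mL
Rate = 115130.4 mcg/hr ÷ 22000 mcg/mL = 5.2332 mL/hr
At the new dose:
Dose = 39.8 mcg/kg/min × 53.9 kg = 2145.22 mcg/min
2145.22 mcg/min × 60 min/hr = 128713.2 mcg/hr
Rate = 128713.2 mcg/hr ÷ 22000 mcg/mL = 5.8506 mL/hr
Change = 5.8506 − 5.2332 = 0.6174 mL/hr → 0.6174 mL/hr increase

0.6 mL/hr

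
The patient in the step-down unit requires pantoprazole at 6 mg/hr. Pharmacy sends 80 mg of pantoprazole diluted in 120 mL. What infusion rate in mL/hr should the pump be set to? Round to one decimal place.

9.0 mL/hr

Concentration = 80 mg ÷ 120 mL = 0.6666667 mg/mL
Rate = 6 mg/hr ÷ 0.6666667 mg/mL = 9 mL/hr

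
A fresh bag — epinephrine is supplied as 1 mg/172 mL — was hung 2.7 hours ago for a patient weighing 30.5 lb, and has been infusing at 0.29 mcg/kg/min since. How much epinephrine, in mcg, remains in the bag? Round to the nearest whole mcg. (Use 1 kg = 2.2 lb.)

Weight = 30.5 lb ÷ 2.2 lb/kg = 13.86364 kg
Dose = 0.29 mcg/kg/min × 13.86364 kg = 4.020455 mcg/min
4.020455 mcg/min × 60 min/hr = 241.2273 mcg/hr
Concentration = 1 mg ÷ 172 mL = 0.005813953 mg/mL = 5.813953 mcg/mL
Rate = 241.2273 mcg/hr ÷ 5.813953 mcg/mL = 41.49109 mL/hr
Volume infused = 41.49109 mL/hr × 2.7 hr = 112.0259 mL
Volume remaining = 172 − 112.0259 = 59.97405 mL
Drug remaining = 59.97405 mL × 5.813953 mcg/mL = 348.6864 mcg

349 mcg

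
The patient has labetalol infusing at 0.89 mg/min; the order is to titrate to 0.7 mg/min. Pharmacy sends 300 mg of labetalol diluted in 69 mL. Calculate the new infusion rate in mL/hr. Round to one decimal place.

0.7 mg/min × 60 min/hr = 42 mg/hr
Concentration = 300 mg ÷ 69 mL = 4.347826 mg/mL
Rate = 42 mg/hr ÷ 4.347826 mg/mL = 9.66 mL/hr

9.7 mL/hr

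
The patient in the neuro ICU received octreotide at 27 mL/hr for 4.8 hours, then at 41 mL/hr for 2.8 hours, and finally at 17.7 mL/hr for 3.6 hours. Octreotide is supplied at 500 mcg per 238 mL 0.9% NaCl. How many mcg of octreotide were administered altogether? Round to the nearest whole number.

Concentration = 500 mcg ÷ 238 mL = 2.10084 mcg/mL
Stage 1: 27 mL/hr × 4.8 hr = 129.6 mL → 129.6 mL × 2.10084 mcg/mL = 272.2689 mcg
Stage 2: 41 mL/hr × 2.8 hr = 114.8 mL → 114.8 mL × 2.10084 mcg/mL = 241.1765 mcg
Stage 3: 17.7 mL/hr × 3.6 hr = 63.72 mL → 63.72 mL × 2.10084 mcg/mL = 133.8655 mcg
Total = 272.2689 + 241.1765 + 133.8655 = 647.3109 mcg

647 mcg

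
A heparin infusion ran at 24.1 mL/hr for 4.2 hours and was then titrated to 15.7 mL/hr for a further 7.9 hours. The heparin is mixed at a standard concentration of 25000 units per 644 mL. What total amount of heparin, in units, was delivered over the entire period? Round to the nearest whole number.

Concentration = 25000 units ÷ 644 mL = 38.81988 units/mL
Stage 1: 24.1 mL/hr × 4.2 hr = 101.22 mL → 101.22 mL × 38.81988 units/mL = 3929.348 units
Stage 2: 15.7 mL/hr × 7.9 hr = 124.03 mL → 124.03 mL × 38.81988 units/mL = 4814.829 units
Total = 3929.348 + 4814.829 = 8744.177 units

8744 units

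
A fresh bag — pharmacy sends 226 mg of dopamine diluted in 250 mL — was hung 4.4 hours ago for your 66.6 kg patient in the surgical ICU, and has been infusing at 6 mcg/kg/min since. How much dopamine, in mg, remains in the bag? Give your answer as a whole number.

121 mg

Dose = 6 mcg/kg/min × 66.6 kg = 399.6 mcg/min
399.6 mcg/min × 60 min/hr = 23976 mcg/hr
Concentration = 226 mg ÷ 250 mL = 0.904 mg/mL = 904 mcg/mL
Rate = 23976 mcg/hr ÷ 904 mcg/mL = 26.52212 mL/hr
Volume infused = 26.52212 mL/hr × 4.4 hr = 116.6973 mL
Volume remaining = 250 − 116.6973 = 133.3027 mL
Drug remaining = 133.3027 mL × 904 mcg/mL = 120505.6 mcg = 120.5056 mg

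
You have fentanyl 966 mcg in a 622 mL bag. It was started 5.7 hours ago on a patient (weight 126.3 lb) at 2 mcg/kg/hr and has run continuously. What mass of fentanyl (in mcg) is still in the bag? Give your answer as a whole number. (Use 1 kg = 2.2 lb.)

Weight = 126.3 lb ÷ 2.2 lb/kg = 57.40909 kg
Dose = 2 mcg/kg/hr × 57.40909 kg = 114.8182 mcg/hr
Concentration = 966 mcg ÷ 622 mL = 1.553055 mcg/mL
Rate = 114.8182 mcg/hr ÷ 1.553055 mcg/mL = 73.93055 mL/hr
Volume infused = 73.93055 mL/hr × 5.7 hr = 421.4041 mL
Volume remaining = 622 − 421.4041 = 200.5959 mL
Drug remaining = 200.5959 mL × 1.553055 mcg/mL = 311.5364 mcg

312 mcg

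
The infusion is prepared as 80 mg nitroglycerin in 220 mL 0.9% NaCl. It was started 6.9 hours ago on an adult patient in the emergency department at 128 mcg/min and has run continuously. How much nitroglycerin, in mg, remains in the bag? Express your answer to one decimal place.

27.0 mg

128 mcg/min × 60 min/hr = 7680 mcg/hr
Concentration = 80 mg ÷ 220 mL = 0.3636364 mg/mL = 363.6364 mcg/mL
Rate = 7680 mcg/hr ÷ 363.6364 mcg/mL = 21.12 mL/hr
Volume infused = 21.12 mL/hr × 6.9 hr = 145.728 mL
Volume remaining = 220 − 145.728 = 74.272 mL
Drug remaining = 74.272 mL × 363.6364 mcg/mL = 27008 mcg = 27.008 mg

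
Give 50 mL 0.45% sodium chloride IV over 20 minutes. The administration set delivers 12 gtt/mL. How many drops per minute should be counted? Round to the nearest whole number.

50 mL ÷ (20 min) = 2.5 mL/min
2.5 mL/min × 12 gtt/mL = 30 gtt/min

30 gtt/min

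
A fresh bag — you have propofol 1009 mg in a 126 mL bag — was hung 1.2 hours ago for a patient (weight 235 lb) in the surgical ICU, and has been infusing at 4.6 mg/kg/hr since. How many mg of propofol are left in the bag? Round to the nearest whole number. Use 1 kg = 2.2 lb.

419 mg

Weight = 235 lb ÷ 2.2 lb/kg = 106.8182 kg
Dose = 4.6 mg/kg/hr × 106.8182 kg = 491.3636 mg/hr
Concentration = 1009 mg ÷ 126 mL = 8.007937 mg/mL
Rate = 491.3636 mg/hr ÷ 8.007937 mg/mL = 61.35958 mL/hr
Volume infused = 61.35958 mL/hr × 1.2 hr = 73.6315 mL
Volume remaining = 126 − 73.6315 = 52.3685 mL
Drug remaining = 52.3685 mL × 8.007937 mg/mL = 419.3636 mg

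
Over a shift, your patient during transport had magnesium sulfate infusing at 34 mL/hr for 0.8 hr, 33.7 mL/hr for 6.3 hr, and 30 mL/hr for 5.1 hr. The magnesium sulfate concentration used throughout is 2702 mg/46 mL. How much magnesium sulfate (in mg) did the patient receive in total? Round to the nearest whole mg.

Concentration = 2702 mg ÷ 46 mL = 58.73913 mg/mL
Stage 1: 34 mL/hr × 0.8 hr = 27.2 mL → 27.2 mL × 58.73913 mg/mL = 1597.704 mg
Stage 2: 33.7 mL/hr × 6.3 hr = 212.31 mL → 212.31 mL × 58.73913 mg/mL = 12470.9 mg
Stage 3: 30 mL/hr × 5.1 hr = 153 mL → 153 mL × 58.73913 mg/mL = 8987.087 mg
Total = 1597.704 + 12470.9 + 8987.087 = 23055.7 mg

23056 mg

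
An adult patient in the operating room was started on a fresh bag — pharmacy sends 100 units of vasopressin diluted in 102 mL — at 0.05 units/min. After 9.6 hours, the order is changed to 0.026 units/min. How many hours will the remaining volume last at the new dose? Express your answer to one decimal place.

45.6 hours

Initial rate:
0.05 units/min × 60 min/hr = 3 units/hr
Concentration = 100 units ÷ 102 mL = 0.9803922 units/mL
Rate = 3 units/hr ÷ 0.9803922 units/mL = 3.06 mL/hr
Volume infused so far = 3.06 mL/hr × 9.6 hr = 29.376 mL
Volume remaining = 102 − 29.376 = 72.624 mL
New rate:
0.026 units/min × 60 min/hr = 1.56 units/hr
Rate = 1.56 units/hr ÷ 0.9803922 units/mL = 1.5912 mL/hr
Time remaining = 72.624 mL ÷ 1.5912 mL/hr = 45.64103 hr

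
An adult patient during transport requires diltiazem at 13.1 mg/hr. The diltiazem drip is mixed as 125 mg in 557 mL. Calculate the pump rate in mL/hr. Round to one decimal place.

Concentration = 125 mg ÷ 557 mL = 0.2244165 mg/mL
Rate = 13.1 mg/hr ÷ 0.2244165 mg/mL = 58.3736 mL/hr

58.4 mL/hr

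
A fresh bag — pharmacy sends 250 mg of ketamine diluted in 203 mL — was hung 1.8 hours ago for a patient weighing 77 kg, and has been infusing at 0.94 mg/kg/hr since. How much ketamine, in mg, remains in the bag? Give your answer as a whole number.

120 mg

Dose = 0.94 mg/kg/hr × 77 kg = 72.38 mg/hr
Concentration = 250 mg ÷ 203 mL = 1.231527 mg/mL
Rate = 72.38 mg/hr ÷ 1.231527 mg/mL = 58.77256 mL/hr
Volume infused = 58.77256 mL/hr × 1.8 hr = 105.7906 mL
Volume remaining = 203 − 105.7906 = 97.20939 mL
Drug remaining = 97.20939 mL × 1.231527 mg/mL = 119.716 mg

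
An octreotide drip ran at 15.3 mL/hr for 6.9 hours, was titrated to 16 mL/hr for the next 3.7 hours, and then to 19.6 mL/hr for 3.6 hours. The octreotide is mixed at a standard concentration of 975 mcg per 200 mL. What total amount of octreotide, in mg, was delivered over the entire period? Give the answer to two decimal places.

1.15 mg

Concentration = 975 mcg ÷ 200 mL = 4.875 mcg/mL
Stage 1: 15.3 mL/hr × 6.9 hr = 105.57 mL → 105.57 mL × 4.875 mcg/mL = 514.6538 mcg
Stage 2: 16 mL/hr × 3.7 hr = 59.2 mL → 59.2 mL × 4.875 mcg/mL = 288.6 mcg
Stage 3: 19.6 mL/hr × 3.6 hr = 70.56 mL → 70.56 mL × 4.875 mcg/mL = 343.98 mcg
Total = 514.6538 + 288.6 + 343.98 = 1147.234 mcg = 1.147234 mg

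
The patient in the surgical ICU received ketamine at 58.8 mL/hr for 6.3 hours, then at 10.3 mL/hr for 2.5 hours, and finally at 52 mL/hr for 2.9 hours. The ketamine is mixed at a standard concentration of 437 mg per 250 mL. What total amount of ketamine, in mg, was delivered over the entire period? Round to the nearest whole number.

956 mg

Concentration = 437 mg ÷ 250 mL = 1.748 mg/mL
Stage 1: 58.8 mL/hr × 6.3 hr = 370.44 mL → 370.44 mL × 1.748 mg/mL = 647.5291 mg
Stage 2: 10.3 mL/hr × 2.5 hr = 25.75 mL → 25.75 mL × 1.748 mg/mL = 45.011 mg
Stage 3: 52 mL/hr × 2.9 hr = 150.8 mL → 150.8 mL × 1.748 mg/mL = 263.5984 mg
Total = 647.5291 + 45.011 + 263.5984 = 956.1385 mg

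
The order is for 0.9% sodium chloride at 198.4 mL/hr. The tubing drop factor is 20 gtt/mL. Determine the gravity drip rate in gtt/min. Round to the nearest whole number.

198.4 mL/hr ÷ 60 min/hr = 3.306667 mL/min
3.306667 mL/min × 20 gtt/mL = 66.13333 gtt/min

66 gtt/min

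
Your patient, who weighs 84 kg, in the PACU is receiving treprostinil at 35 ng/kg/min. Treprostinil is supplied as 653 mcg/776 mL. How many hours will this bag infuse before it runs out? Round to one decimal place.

3.7 hours

Dose = 35 ng/kg/min × 84 kg = 2940 ng/min
2940 ng/min × 60 min/hr = 176400 ng/hr
Concentration = 653 mcg ÷ 776 mL = 0.8414948 mcg/mL = 841.4948 ng/mL
Rate = 176400 ng/hr ÷ 841.4948 ng/mL = 209.627 mL/hr
Duration = 776 mL ÷ 209.627 mL/hr = 3.701814 hr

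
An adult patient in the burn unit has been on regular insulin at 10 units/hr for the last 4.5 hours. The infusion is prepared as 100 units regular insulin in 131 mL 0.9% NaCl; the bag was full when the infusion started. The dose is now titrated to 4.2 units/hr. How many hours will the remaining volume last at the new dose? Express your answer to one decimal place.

13.1 hours

Initial rate:
Concentration = 100 units ÷ 131 mL = 0.7633588 units/mL
Rate = 10 units/hr ÷ 0.7633588 units/mL = 13.1 mL/hr
Volume infused so far = 13.1 mL/hr × 4.5 hr = 58.95 mL
Volume remaining = 131 − 58.95 = 72.05 mL
New rate:
Rate = 4.2 units/hr ÷ 0.7633588 units/mL = 5.502 mL/hr
Time remaining = 72.05 mL ÷ 5.502 mL/hr = 13.09524 hr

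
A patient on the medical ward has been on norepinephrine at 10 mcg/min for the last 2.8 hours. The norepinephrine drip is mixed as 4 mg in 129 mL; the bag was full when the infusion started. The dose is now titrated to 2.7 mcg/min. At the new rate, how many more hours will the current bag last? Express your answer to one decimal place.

Initial rate:
10 mcg/min × 60 min/hr = 600 mcg/hr
Concentration = 4 mg ÷ 129 mL = 0.03100775 mg/mL = 31.00775 mcg/mL
Rate = 600 mcg/hr ÷ 31.00775 mcg/mL = 19.35 mL/hr
Volume infused so far = 19.35 mL/hr × 2.8 hr = 54.18 mL
Volume remaining = 129 − 54.18 = 74.82 mL
New rate:
2.7 mcg/min × 60 min/hr = 162 mcg/hr
Rate = 162 mcg/hr ÷ 31.00775 mcg/mL = 5.2245 mL/hr
Time remaining = 74.82 mL ÷ 5.2245 mL/hr = 14.32099 hr

14.3 hours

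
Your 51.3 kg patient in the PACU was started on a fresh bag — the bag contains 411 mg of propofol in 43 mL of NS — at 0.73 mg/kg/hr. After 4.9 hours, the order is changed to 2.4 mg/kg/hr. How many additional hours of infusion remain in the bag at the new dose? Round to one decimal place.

1.8 hours

Initial rate:
Dose = 0.73 mg/kg/hr × 51.3 kg = 37.449 mg/hr
Concentration = 411 mg ÷ 43 mL = 9.55814 mg/mL
Rate = 37.449 mg/hr ÷ 9.55814 mg/mL = 3.918022 mL/hr
Volume infused so far = 3.918022 mL/hr × 4.9 hr = 19.19831 mL
Volume remaining = 43 − 19.19831 = 23.80169 mL
New rate:
Dose = 2.4 mg/kg/hr × 51.3 kg = 123.12 mg/hr
Rate = 123.12 mg/hr ÷ 9.55814 mg/mL = 12.88117 mL/hr
Time remaining = 23.80169 mL ÷ 12.88117 mL/hr = 1.84779 hr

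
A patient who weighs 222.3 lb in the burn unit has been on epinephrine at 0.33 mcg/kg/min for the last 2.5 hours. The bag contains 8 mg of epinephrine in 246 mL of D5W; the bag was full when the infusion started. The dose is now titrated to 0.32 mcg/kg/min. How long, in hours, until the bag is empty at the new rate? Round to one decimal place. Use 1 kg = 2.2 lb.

1.5 hours

Initial rate:
Weight = 222.3 lb ÷ 2.2 lb/kg = 101.0455 kg
Dose = 0.33 mcg/kg/min × 101.0455 kg = 33.345 mcg/min
33.345 mcg/min × 60 min/hr = 2000.7 mcg/hr
Concentration = 8 mg ÷ 246 mL = 0.03252033 mg/mL = 32.52033 mcg/mL
Rate = 2000.7 mcg/hr ÷ 32.52033 mcg/mL = 61.52152 mL/hr
Volume infused so far = 61.52152 mL/hr × 2.5 hr = 153.8038 mL
Volume remaining = 246 − 153.8038 = 92.19619 mL
New rate:
Dose = 0.32 mcg/kg/min × 101.0455 kg = 32.33455 mcg/min
32.33455 mcg/min × 60 min/hr = 1940.073 mcg/hr
Rate = 1940.073 mcg/hr ÷ 32.52033 mcg/mL = 59.65724 mL/hr
Time remaining = 92.19619 mL ÷ 59.65724 mL/hr = 1.545432 hr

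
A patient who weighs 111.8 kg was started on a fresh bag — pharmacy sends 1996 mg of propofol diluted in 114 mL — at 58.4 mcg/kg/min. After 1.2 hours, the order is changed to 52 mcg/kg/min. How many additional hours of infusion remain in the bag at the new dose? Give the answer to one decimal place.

4.4 hours

Initial rate:
Dose = 58.4 mcg/kg/min × 111.8 kg = 6529.12 mcg/min
6529.12 mcg/min × 60 min/hr = 391747.2 mcg/hr
Concentration = 1996 mg ÷ 114 mL = 17.50877 mg/mL = 17508.77 mcg/mL
Rate = 391747.2 mcg/hr ÷ 17508.77 mcg/mL = 22.37434 mL/hr
Volume infused so far = 22.37434 mL/hr × 1.2 hr = 26.84921 mL
Volume remaining = 114 − 26.84921 = 87.15079 mL
New rate:
Dose = 52 mcg/kg/min × 111.8 kg = 5813.6 mcg/min
5813.6 mcg/min × 60 min/hr = 348816 mcg/hr
Rate = 348816 mcg/hr ÷ 17508.77 mcg/mL = 19.92236 mL/hr
Time remaining = 87.15079 mL ÷ 19.92236 mL/hr = 4.374522 hr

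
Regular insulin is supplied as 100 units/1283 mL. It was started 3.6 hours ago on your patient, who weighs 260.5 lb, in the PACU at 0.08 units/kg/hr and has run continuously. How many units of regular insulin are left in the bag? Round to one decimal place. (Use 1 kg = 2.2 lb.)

Weight = 260.5 lb ÷ 2.2 lb/kg = 118.4091 kg
Dose = 0.08 units/kg/hr × 118.4091 kg = 9.472727 units/hr
Concentration = 100 units ÷ 1283 mL = 0.07794232 units/mL
Rate = 9.472727 units/hr ÷ 0.07794232 units/mL = 121.5351 mL/hr
Volume infused = 121.5351 mL/hr × 3.6 hr = 437.5263 mL
Volume remaining = 1283 − 437.5263 = 845.4737 mL
Drug remaining = 845.4737 mL × 0.07794232 units/mL = 65.89818 units

65.9 units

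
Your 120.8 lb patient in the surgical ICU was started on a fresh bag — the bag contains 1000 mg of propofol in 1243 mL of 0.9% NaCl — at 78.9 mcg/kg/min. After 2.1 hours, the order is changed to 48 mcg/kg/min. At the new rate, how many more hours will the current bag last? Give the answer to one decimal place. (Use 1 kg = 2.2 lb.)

2.9 hours

Initial rate:
Weight = 120.8 lb ÷ 2.2 lb/kg = 54.90909 kg
Dose = 78.9 mcg/kg/min × 54.90909 kg = 4332.327 mcg/min
4332.327 mcg/min × 60 min/hr = 259939.6 mcg/hr
Concentration = 1000 mg ÷ 1243 mL = 0.8045052 mg/mL = 804.5052 mcg/mL
Rate = 259939.6 mcg/hr ÷ 804.5052 mcg/mL = 323.105 mL/hr
Volume infused so far = 323.105 mL/hr × 2.1 hr = 678.5204 mL
Volume remaining = 1243 − 678.5204 = 564.4796 mL
New rate:
Dose = 48 mcg/kg/min × 54.90909 kg = 2635.636 mcg/min
2635.636 mcg/min × 60 min/hr = 158138.2 mcg/hr
Rate = 158138.2 mcg/hr ÷ 804.5052 mcg/mL = 196.5658 mL/hr
Time remaining = 564.4796 mL ÷ 196.5658 mL/hr = 2.871709 hr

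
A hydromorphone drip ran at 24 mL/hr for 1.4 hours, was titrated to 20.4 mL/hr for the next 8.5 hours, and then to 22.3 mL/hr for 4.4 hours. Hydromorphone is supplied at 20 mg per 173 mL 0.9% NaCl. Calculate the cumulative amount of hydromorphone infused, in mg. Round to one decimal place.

Concentration = 20 mg ÷ 173 mL = 0.1156069 mg/mL
Stage 1: 24 mL/hr × 1.4 hr = 33.6 mL → 33.6 mL × 0.1156069 mg/mL = 3.884393 mg
Stage 2: 20.4 mL/hr × 8.5 hr = 173.4 mL → 173.4 mL × 0.1156069 mg/mL = 20.04624 mg
Stage 3: 22.3 mL/hr × 4.4 hr = 98.12 mL → 98.12 mL × 0.1156069 mg/mL = 11.34335 mg
Total = 3.884393 + 20.04624 + 11.34335 = 35.27399 mg

35.3 mg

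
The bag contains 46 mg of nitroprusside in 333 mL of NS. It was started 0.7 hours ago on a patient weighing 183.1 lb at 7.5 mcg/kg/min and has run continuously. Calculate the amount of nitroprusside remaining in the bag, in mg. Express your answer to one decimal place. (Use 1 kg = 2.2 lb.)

Weight = 183.1 lb ÷ 2.2 lb/kg = 83.22727 kg
Dose = 7.5 mcg/kg/min × 83.22727 kg = 624.2045 mcg/min
624.2045 mcg/min × 60 min/hr = 37452.27 mcg/hr
Concentration = 46 mg ÷ 333 mL = 0.1381381 mg/mL = 138.1381 mcg/mL
Rate = 37452.27 mcg/hr ÷ 138.1381 mcg/mL = 271.1219 mL/hr
Volume infused = 271.1219 mL/hr × 0.7 hr = 189.7853 mL
Volume remaining = 333 − 189.7853 = 143.2147 mL
Drug remaining = 143.2147 mL × 138.1381 mcg/mL = 19783.41 mcg = 19.78341 mg

19.8 mg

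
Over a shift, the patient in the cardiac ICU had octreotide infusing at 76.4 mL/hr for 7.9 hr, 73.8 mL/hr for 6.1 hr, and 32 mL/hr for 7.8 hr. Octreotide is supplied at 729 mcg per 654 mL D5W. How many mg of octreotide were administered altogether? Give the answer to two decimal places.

1.45 mg

Concentration = 729 mcg ÷ 654 mL = 1.114679 mcg/mL
Stage 1: 76.4 mL/hr × 7.9 hr = 603.56 mL → 603.56 mL × 1.114679 mcg/mL = 672.7756 mcg
Stage 2: 73.8 mL/hr × 6.1 hr = 450.18 mL → 450.18 mL × 1.114679 mcg/mL = 501.8061 mcg
Stage 3: 32 mL/hr × 7.8 hr = 249.6 mL → 249.6 mL × 1.114679 mcg/mL = 278.2239 mcg
Total = 672.7756 + 501.8061 + 278.2239 = 1452.806 mcg = 1.452806 mg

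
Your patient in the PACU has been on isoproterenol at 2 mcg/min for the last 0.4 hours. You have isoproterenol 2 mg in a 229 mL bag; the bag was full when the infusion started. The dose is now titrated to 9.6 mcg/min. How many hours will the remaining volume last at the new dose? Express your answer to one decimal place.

3.4 hours

Initial rate:
2 mcg/min × 60 min/hr = 120 mcg/hr
Concentration = 2 mg ÷ 229 mL = 0.008733624 mg/mL = 8.733624 mcg/mL
Rate = 120 mcg/hr ÷ 8.733624 mcg/mL = 13.74 mL/hr
Volume infused so far = 13.74 mL/hr × 0.4 hr = 5.496 mL
Volume remaining = 229 − 5.496 = 223.504 mL
New rate:
9.6 mcg/min × 60 min/hr = 576 mcg/hr
Rate = 576 mcg/hr ÷ 8.733624 mcg/mL = 65.952 mL/hr
Time remaining = 223.504 mL ÷ 65.952 mL/hr = 3.388889 hr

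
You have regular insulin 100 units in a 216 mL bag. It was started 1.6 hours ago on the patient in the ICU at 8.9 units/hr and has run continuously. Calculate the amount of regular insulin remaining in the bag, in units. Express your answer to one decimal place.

85.8 units

Concentration = 100 units ÷ 216 mL = 0.462963 units/mL
Rate = 8.9 units/hr ÷ 0.462963 units/mL = 19.224 mL/hr
Volume infused = 19.224 mL/hr × 1.6 hr = 30.7584 mL
Volume remaining = 216 − 30.7584 = 185.2416 mL
Drug remaining = 185.2416 mL × 0.462963 units/mL = 85.76 units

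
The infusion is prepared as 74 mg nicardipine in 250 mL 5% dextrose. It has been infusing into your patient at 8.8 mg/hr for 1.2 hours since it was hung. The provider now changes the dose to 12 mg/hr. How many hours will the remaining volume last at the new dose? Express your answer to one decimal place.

5.3 hours

Initial rate:
Concentration = 74 mg ÷ 250 mL = 0.296 mg/mL
Rate = 8.8 mg/hr ÷ 0.296 mg/mL = 29.72973 mL/hr
Volume infused so far = 29.72973 mL/hr × 1.2 hr = 35.67568 mL
Volume remaining = 250 − 35.67568 = 214.3243 mL
New rate:
Rate = 12 mg/hr ÷ 0.296 mg/mL = 40.54054 mL/hr
Time remaining = 214.3243 mL ÷ 40.54054 mL/hr = 5.286667 hr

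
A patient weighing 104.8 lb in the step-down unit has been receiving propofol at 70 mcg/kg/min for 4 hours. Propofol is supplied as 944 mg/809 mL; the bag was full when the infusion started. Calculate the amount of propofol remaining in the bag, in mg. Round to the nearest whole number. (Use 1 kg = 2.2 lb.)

Weight = 104.8 lb ÷ 2.2 lb/kg = 47.63636 kg
Dose = 70 mcg/kg/min × 47.63636 kg = 3334.545 mcg/min
3334.545 mcg/min × 60 min/hr = 200072.7 mcg/hr
Concentration = 944 mg ÷ 809 mL = 1.166873 mg/mL = 1166.873 mcg/mL
Rate = 200072.7 mcg/hr ÷ 1166.873 mcg/mL = 171.4606 mL/hr
Volume infused = 171.4606 mL/hr × 4 hr = 685.8425 mL
Volume remaining = 809 − 685.8425 = 123.1575 mL
Drug remaining = 123.1575 mL × 1166.873 mcg/mL = 143709.1 mcg = 143.7091 mg

144 mg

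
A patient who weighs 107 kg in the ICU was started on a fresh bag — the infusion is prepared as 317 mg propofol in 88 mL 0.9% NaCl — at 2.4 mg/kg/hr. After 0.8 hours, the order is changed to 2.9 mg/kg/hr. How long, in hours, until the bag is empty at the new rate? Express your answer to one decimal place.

Initial rate:
Dose = 2.4 mg/kg/hr × 107 kg = 256.8 mg/hr
Concentration = 317 mg ÷ 88 mL = 3.602273 mg/mL
Rate = 256.8 mg/hr ÷ 3.602273 mg/mL = 71.28833 mL/hr
Volume infused so far = 71.28833 mL/hr × 0.8 hr = 57.03066 mL
Volume remaining = 88 − 57.03066 = 30.96934 mL
New rate:
Dose = 2.9 mg/kg/hr × 107 kg = 310.3 mg/hr
Rate = 310.3 mg/hr ÷ 3.602273 mg/mL = 86.14006 mL/hr
Time remaining = 30.96934 mL ÷ 86.14006 mL/hr = 0.359523 hr

0.4 hours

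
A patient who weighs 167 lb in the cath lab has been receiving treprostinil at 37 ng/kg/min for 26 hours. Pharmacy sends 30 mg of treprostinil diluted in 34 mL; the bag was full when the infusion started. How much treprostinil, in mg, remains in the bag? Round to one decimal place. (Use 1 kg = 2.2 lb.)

25.6 mg

Weight = 167 lb ÷ 2.2 lb/kg = 75.90909 kg
Dose = 37 ng/kg/min × 75.90909 kg = 2808.636 ng/min
2808.636 ng/min × 60 min/hr = 168518.2 ng/hr
Concentration = 30 mg ÷ 34 mL = 0.8823529 mg/mL = 882352.9 ng/mL
Rate = 168518.2 ng/hr ÷ 882352.9 ng/mL = 0.1909873 mL/hr
Volume infused = 0.1909873 mL/hr × 26 hr = 4.965669 mL
Volume remaining = 34 − 4.965669 = 29.03433 mL
Drug remaining = 29.03433 mL × 882352.9 ng/mL = 25618527 ng = 25.61853 mg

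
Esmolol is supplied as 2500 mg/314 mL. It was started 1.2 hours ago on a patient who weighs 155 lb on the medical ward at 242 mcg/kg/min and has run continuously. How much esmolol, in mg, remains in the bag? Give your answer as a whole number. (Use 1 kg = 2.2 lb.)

Weight = 155 lb ÷ 2.2 lb/kg = 70.45455 kg
Dose = 242 mcg/kg/min × 70.45455 kg = 17050 mcg/min
17050 mcg/min × 60 min/hr = 1023000 mcg/hr
Concentration = 2500 mg ÷ 314 mL = 7.961783 mg/mL = 7961.783 mcg/mL
Rate = 1023000 mcg/hr ÷ 7961.783 mcg/mL = 128.4888 mL/hr
Volume infused = 128.4888 mL/hr × 1.2 hr = 154.1866 mL
Volume remaining = 314 − 154.1866 = 159.8134 mL
Drug remaining = 159.8134 mL × 7961.783 mcg/mL = 1272400 mcg = 1272.4 mg

1272 mg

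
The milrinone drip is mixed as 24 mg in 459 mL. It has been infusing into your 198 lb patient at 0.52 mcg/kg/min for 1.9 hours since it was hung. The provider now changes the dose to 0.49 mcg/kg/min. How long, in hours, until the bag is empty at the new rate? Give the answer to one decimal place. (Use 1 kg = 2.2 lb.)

Initial rate:
Weight = 198 lb ÷ 2.2 lb/kg = 90 kg
Dose = 0.52 mcg/kg/min × 90 kg = 46.8 mcg/min
46.8 mcg/min × 60 min/hr = 2808 mcg/hr
Concentration = 24 mg ÷ 459 mL = 0.05228758 mg/mL = 52.28758 mcg/mL
Rate = 2808 mcg/hr ÷ 52.28758 mcg/mL = 53.703 mL/hr
Volume infused so far = 53.703 mL/hr × 1.9 hr = 102.0357 mL
Volume remaining = 459 − 102.0357 = 356.9643 mL
New rate:
Dose = 0.49 mcg/kg/min × 90 kg = 44.1 mcg/min
44.1 mcg/min × 60 min/hr = 2646 mcg/hr
Rate = 2646 mcg/hr ÷ 52.28758 mcg/mL = 50.60475 mL/hr
Time remaining = 356.9643 mL ÷ 50.60475 mL/hr = 7.053968 hr

7.1 hours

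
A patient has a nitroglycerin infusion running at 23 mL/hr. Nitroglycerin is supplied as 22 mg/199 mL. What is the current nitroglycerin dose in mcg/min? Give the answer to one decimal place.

Concentration = 22 mg ÷ 199 mL = 0.1105528 mg/mL = 110.5528 mcg/mL
Drug rate = 23 mL/hr × 110.5528 mcg/mL = 2542.714 mcg/hr
2542.714 mcg/hr ÷ 60 min/hr = 42.37856 mcg/min

42.4 mcg/min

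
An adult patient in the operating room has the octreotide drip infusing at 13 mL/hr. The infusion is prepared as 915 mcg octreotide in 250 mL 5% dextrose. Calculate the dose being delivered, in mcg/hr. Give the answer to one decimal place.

47.6 mcg/hr

Concentration = 915 mcg ÷ 250 mL = 3.66 mcg/mL
Drug rate = 13 mL/hr × 3.66 mcg/mL = 47.58 mcg/hr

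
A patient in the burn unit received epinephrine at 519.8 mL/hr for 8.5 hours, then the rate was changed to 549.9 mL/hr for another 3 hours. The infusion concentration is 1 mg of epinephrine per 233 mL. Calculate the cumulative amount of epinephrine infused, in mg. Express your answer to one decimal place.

26.0 mg

Concentration = 1 mg ÷ 233 mL = 0.004291845 mg/mL
Stage 1: 519.8 mL/hr × 8.5 hr = 4418.3 mL → 4418.3 mL × 0.004291845 mg/mL = 18.96266 mg
Stage 2: 549.9 mL/hr × 3 hr = 1649.7 mL → 1649.7 mL × 0.004291845 mg/mL = 7.080258 mg
Total = 18.96266 + 7.080258 = 26.04292 mg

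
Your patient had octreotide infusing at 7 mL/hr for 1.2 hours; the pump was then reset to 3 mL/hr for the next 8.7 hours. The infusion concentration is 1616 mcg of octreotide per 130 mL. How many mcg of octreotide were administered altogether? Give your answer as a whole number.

429 mcg

Concentration = 1616 mcg ÷ 130 mL = 12.43077 mcg/mL
Stage 1: 7 mL/hr × 1.2 hr = 8.4 mL → 8.4 mL × 12.43077 mcg/mL = 104.4185 mcg
Stage 2: 3 mL/hr × 8.7 hr = 26.1 mL → 26.1 mL × 12.43077 mcg/mL = 324.4431 mcg
Total = 104.4185 + 324.4431 = 428.8615 mcg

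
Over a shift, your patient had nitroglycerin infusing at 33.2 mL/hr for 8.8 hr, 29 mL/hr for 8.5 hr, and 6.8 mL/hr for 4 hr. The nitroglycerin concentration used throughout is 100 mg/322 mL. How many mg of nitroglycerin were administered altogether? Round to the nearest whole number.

Concentration = 100 mg ÷ 322 mL = 0.310559 mg/mL
Stage 1: 33.2 mL/hr × 8.8 hr = 292.16 mL → 292.16 mL × 0.310559 mg/mL = 90.73292 mg
Stage 2: 29 mL/hr × 8.5 hr = 246.5 mL → 246.5 mL × 0.310559 mg/mL = 76.5528 mg
Stage 3: 6.8 mL/hr × 4 hr = 27.2 mL → 27.2 mL × 0.310559 mg/mL = 8.447205 mg
Total = 90.73292 + 76.5528 + 8.447205 = 175.7329 mg

176 mg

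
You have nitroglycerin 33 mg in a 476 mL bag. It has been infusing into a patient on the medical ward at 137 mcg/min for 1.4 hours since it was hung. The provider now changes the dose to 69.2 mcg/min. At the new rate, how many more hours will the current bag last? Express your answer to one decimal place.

5.2 hours

Initial rate:
137 mcg/min × 60 min/hr = 8220 mcg/hr
Concentration = 33 mg ÷ 476 mL = 0.06932773 mg/mL = 69.32773 mcg/mL
Rate = 8220 mcg/hr ÷ 69.32773 mcg/mL = 118.5673 mL/hr
Volume infused so far = 118.5673 mL/hr × 1.4 hr = 165.9942 mL
Volume remaining = 476 − 165.9942 = 310.0058 mL
New rate:
69.2 mcg/min × 60 min/hr = 4152 mcg/hr
Rate = 4152 mcg/hr ÷ 69.32773 mcg/mL = 59.88945 mL/hr
Time remaining = 310.0058 mL ÷ 59.88945 mL/hr = 5.176301 hr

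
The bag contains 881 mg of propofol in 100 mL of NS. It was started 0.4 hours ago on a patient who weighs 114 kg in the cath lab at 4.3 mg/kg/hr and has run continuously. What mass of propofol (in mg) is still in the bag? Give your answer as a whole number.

Dose = 4.3 mg/kg/hr × 114 kg = 490.2 mg/hr
Concentration = 881 mg ÷ 100 mL = 8.81 mg/mL
Rate = 490.2 mg/hr ÷ 8.81 mg/mL = 55.64132 mL/hr
Volume infused = 55.64132 mL/hr × 0.4 hr = 22.25653 mL
Volume remaining = 100 − 22.25653 = 77.74347 mL
Drug remaining = 77.74347 mL × 8.81 mg/mL = 684.92 mg

685 mg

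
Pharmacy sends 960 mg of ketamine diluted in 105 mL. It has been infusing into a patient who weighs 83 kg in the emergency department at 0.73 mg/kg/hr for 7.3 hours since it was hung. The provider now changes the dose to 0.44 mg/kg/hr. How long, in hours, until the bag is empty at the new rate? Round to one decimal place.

Initial rate:
Dose = 0.73 mg/kg/hr × 83 kg = 60.59 mg/hr
Concentration = 960 mg ÷ 105 mL = 9.142857 mg/mL
Rate = 60.59 mg/hr ÷ 9.142857 mg/mL = 6.627031 mL/hr
Volume infused so far = 6.627031 mL/hr × 7.3 hr = 48.37733 mL
Volume remaining = 105 − 48.37733 = 56.62267 mL
New rate:
Dose = 0.44 mg/kg/hr × 83 kg = 36.52 mg/hr
Rate = 36.52 mg/hr ÷ 9.142857 mg/mL = 3.994375 mL/hr
Time remaining = 56.62267 mL ÷ 3.994375 mL/hr = 14.1756 hr

14.2 hours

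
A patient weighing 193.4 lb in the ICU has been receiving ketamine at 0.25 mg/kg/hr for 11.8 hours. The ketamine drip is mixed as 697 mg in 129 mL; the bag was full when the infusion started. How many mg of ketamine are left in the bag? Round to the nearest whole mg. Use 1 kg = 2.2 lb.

438 mg

Weight = 193.4 lb ÷ 2.2 lb/kg = 87.90909 kg
Dose = 0.25 mg/kg/hr × 87.90909 kg = 21.97727 mg/hr
Concentration = 697 mg ÷ 129 mL = 5.403101 mg/mL
Rate = 21.97727 mg/hr ÷ 5.403101 mg/mL = 4.06753 mL/hr
Volume infused = 4.06753 mL/hr × 11.8 hr = 47.99685 mL
Volume remaining = 129 − 47.99685 = 81.00315 mL
Drug remaining = 81.00315 mL × 5.403101 mg/mL = 437.6682 mg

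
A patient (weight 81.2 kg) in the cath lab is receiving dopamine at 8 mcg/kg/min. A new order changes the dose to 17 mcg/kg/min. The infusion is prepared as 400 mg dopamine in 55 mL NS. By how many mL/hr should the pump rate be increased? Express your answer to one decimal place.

At the current dose:
Dose = 8 mcg/kg/min × 81.2 kg = 649.6 mcg/min
649.6 mcg/min × 60 min/hr = 38976 mcg/hr
Concentration = 400 mg ÷ 55 mL = 7.272727 mg/mL = 7272.727 mcg/mL
Rate = 38976 mcg/hr ÷ 7272.727 mcg/mL = 5.3592 mL/hr
At the new dose:
Dose = 17 mcg/kg/min × 81.2 kg = 1380.4 mcg/min
1380.4 mcg/min × 60 min/hr = 82824 mcg/hr
Rate = 82824 mcg/hr ÷ 7272.727 mcg/mL = 11.3883 mL/hr
Change = 11.3883 − 5.3592 = 6.0291 mL/hr → 6.0291 mL/hr increase

6.0 mL/hr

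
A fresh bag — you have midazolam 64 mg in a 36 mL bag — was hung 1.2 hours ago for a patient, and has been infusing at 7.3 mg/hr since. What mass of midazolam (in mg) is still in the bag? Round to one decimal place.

Concentration = 64 mg ÷ 36 mL = 1.777778 mg/mL
Rate = 7.3 mg/hr ÷ 1.777778 mg/mL = 4.10625 mL/hr
Volume infused = 4.10625 mL/hr × 1.2 hr = 4.9275 mL
Volume remaining = 36 − 4.9275 = 31.0725 mL
Drug remaining = 31.0725 mL × 1.777778 mg/mL = 55.24 mg

55.2 mg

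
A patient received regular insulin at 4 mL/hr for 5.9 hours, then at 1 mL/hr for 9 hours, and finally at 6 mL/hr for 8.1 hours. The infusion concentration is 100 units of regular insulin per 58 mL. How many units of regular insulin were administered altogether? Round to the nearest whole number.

Concentration = 100 units ÷ 58 mL = 1.724138 units/mL
Stage 1: 4 mL/hr × 5.9 hr = 23.6 mL → 23.6 mL × 1.724138 units/mL = 40.68966 units
Stage 2: 1 mL/hr × 9 hr = 9 mL → 9 mL × 1.724138 units/mL = 15.51724 units
Stage 3: 6 mL/hr × 8.1 hr = 48.6 mL → 48.6 mL × 1.724138 units/mL = 83.7931 units
Total = 40.68966 + 15.51724 + 83.7931 = 140 units

140 units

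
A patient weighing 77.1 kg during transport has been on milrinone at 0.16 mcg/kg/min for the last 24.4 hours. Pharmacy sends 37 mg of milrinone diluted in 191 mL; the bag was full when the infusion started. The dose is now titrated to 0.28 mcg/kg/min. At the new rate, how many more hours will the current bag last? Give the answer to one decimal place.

Initial rate:
Dose = 0.16 mcg/kg/min × 77.1 kg = 12.336 mcg/min
12.336 mcg/min × 60 min/hr = 740.16 mcg/hr
Concentration = 37 mg ÷ 191 mL = 0.1937173 mg/mL = 193.7173 mcg/mL
Rate = 740.16 mcg/hr ÷ 193.7173 mcg/mL = 3.820826 mL/hr
Volume infused so far = 3.820826 mL/hr × 24.4 hr = 93.22815 mL
Volume remaining = 191 − 93.22815 = 97.77185 mL
New rate:
Dose = 0.28 mcg/kg/min × 77.1 kg = 21.588 mcg/min
21.588 mcg/min × 60 min/hr = 1295.28 mcg/hr
Rate = 1295.28 mcg/hr ÷ 193.7173 mcg/mL = 6.686445 mL/hr
Time remaining = 97.77185 mL ÷ 6.686445 mL/hr = 14.6224 hr

14.6 hours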